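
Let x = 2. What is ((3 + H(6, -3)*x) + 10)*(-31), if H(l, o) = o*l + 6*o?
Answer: 1829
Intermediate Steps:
H(l, o) = 6*o + l*o (H(l, o) = l*o + 6*o = 6*o + l*o)
((3 + H(6, -3)*x) + 10)*(-31) = ((3 - 3*(6 + 6)*2) + 10)*(-31) = ((3 - 3*12*2) + 10)*(-31) = ((3 - 36*2) + 10)*(-31) = ((3 - 72) + 10)*(-31) = (-69 + 10)*(-31) = -59*(-31) = 1829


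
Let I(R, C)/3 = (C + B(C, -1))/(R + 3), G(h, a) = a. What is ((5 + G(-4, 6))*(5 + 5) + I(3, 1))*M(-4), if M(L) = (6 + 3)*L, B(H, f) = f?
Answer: -3960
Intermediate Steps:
M(L) = 9*L
I(R, C) = 3*(-1 + C)/(3 + R) (I(R, C) = 3*((C - 1)/(R + 3)) = 3*((-1 + C)/(3 + R)) = 3*(-1 + C)/(3 + R))
((5 + G(-4, 6))*(5 + 5) + I(3, 1))*M(-4) = ((5 + 6)*(5 + 5) + 3*(-1 + 1)/(3 + 3))*(9*(-4)) = (11*10 + 3*0/6)*(-36) = (110 + 3*(1/6)*0)*(-36) = (110 + 0)*(-36) = 110*(-36) = -3960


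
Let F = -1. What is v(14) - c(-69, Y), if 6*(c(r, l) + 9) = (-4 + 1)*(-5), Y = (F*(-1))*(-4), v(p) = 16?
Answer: 45/2 ≈ 22.500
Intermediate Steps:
Y = -4 (Y = -1*(-1)*(-4) = 1*(-4) = -4)
c(r, l) = -13/2 (c(r, l) = -9 + ((-4 + 1)*(-5))/6 = -9 + (-3*(-5))/6 = -9 + (⅙)*15 = -9 + 5/2 = -13/2)
v(14) - c(-69, Y) = 16 - 1*(-13/2) = 16 + 13/2 = 45/2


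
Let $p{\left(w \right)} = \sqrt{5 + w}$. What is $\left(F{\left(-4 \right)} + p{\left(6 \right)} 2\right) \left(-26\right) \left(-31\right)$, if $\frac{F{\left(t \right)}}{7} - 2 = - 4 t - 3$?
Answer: $84630 + 1612 \sqrt{11} \approx 89976.0$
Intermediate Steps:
$F{\left(t \right)} = -7 - 28 t$ ($F{\left(t \right)} = 14 + 7 \left(- 4 t - 3\right) = 14 + 7 \left(-3 - 4 t\right) = 14 - \left(21 + 28 t\right) = -7 - 28 t$)
$\left(F{\left(-4 \right)} + p{\left(6 \right)} 2\right) \left(-26\right) \left(-31\right) = \left(\left(-7 - -112\right) + \sqrt{5 + 6} \cdot 2\right) \left(-26\right) \left(-31\right) = \left(\left(-7 + 112\right) + \sqrt{11} \cdot 2\right) \left(-26\right) \left(-31\right) = \left(105 + 2 \sqrt{11}\right) \left(-26\right) \left(-31\right) = \left(-2730 - 52 \sqrt{11}\right) \left(-31\right) = 84630 + 1612 \sqrt{11}$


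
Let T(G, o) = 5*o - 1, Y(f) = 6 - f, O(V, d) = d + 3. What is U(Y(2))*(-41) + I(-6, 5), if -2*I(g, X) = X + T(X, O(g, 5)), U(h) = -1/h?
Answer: -47/4 ≈ -11.750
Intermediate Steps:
O(V, d) = 3 + d
T(G, o) = -1 + 5*o
I(g, X) = -39/2 - X/2 (I(g, X) = -(X + (-1 + 5*(3 + 5)))/2 = -(X + (-1 + 5*8))/2 = -(X + (-1 + 40))/2 = -(X + 39)/2 = -(39 + X)/2 = -39/2 - X/2)
U(Y(2))*(-41) + I(-6, 5) = -1/(6 - 1*2)*(-41) + (-39/2 - ½*5) = -1/(6 - 2)*(-41) + (-39/2 - 5/2) = -1/4*(-41) - 22 = -1*¼*(-41) - 22 = -¼*(-41) - 22 = 41/4 - 22 = -47/4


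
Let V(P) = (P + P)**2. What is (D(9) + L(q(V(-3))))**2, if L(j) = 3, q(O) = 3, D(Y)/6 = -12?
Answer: 4761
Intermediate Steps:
V(P) = 4*P**2 (V(P) = (2*P)**2 = 4*P**2)
D(Y) = -72 (D(Y) = 6*(-12) = -72)
(D(9) + L(q(V(-3))))**2 = (-72 + 3)**2 = (-69)**2 = 4761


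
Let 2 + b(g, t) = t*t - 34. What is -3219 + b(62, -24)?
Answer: -2679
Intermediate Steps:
b(g, t) = -36 + t² (b(g, t) = -2 + (t*t - 34) = -2 + (t² - 34) = -2 + (-34 + t²) = -36 + t²)
-3219 + b(62, -24) = -3219 + (-36 + (-24)²) = -3219 + (-36 + 576) = -3219 + 540 = -2679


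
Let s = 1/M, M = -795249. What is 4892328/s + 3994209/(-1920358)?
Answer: -7471381224958216785/1920358 ≈ -3.8906e+12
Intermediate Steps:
s = -1/795249 (s = 1/(-795249) = -1/795249 ≈ -1.2575e-6)
4892328/s + 3994209/(-1920358) = 4892328/(-1/795249) + 3994209/(-1920358) = 4892328*(-795249) + 3994209*(-1/1920358) = -3890618949672 - 3994209/1920358 = -7471381224958216785/1920358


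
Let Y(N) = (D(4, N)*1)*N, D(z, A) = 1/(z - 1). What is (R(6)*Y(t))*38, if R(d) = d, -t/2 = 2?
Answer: -304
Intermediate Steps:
t = -4 (t = -2*2 = -4)
D(z, A) = 1/(-1 + z)
Y(N) = N/3 (Y(N) = (1/(-1 + 4))*N = (1/3)*N = ((⅓)*1)*N = N/3)
(R(6)*Y(t))*38 = (6*((⅓)*(-4)))*38 = (6*(-4/3))*38 = -8*38 = -304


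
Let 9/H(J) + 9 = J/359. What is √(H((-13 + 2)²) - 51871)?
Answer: I*√501711547510/3110 ≈ 227.75*I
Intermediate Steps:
H(J) = 9/(-9 + J/359)
√(H((-13 + 2)²) - 51871) = √(3231/(-3231 + (-13 + 2)²) - 51871) = √(3231/(-3231 + (-11)²) - 51871) = √(3231/(-3231 + 121) - 51871) = √(3231/(-3110) - 51871) = √(3231*(-1/3110) - 51871) = √(-3231/3110 - 51871) = √(-161322041/3110) = I*√501711547510/3110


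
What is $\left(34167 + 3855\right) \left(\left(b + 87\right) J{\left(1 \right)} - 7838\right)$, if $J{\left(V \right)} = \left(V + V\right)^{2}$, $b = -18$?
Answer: $-287522364$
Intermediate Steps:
$J{\left(V \right)} = 4 V^{2}$ ($J{\left(V \right)} = \left(2 V\right)^{2} = 4 V^{2}$)
$\left(34167 + 3855\right) \left(\left(b + 87\right) J{\left(1 \right)} - 7838\right) = \left(34167 + 3855\right) \left(\left(-18 + 87\right) 4 \cdot 1^{2} - 7838\right) = 38022 \left(69 \cdot 4 \cdot 1 - 7838\right) = 38022 \left(69 \cdot 4 - 7838\right) = 38022 \left(276 - 7838\right) = 38022 \left(-7562\right) = -287522364$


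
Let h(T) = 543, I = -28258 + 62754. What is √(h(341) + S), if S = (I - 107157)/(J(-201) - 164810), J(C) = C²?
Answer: 2*√2103344022983/124409 ≈ 23.315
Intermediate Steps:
I = 34496
S = 72661/124409 (S = (34496 - 107157)/((-201)² - 164810) = -72661/(40401 - 164810) = -72661/(-124409) = -72661*(-1/124409) = 72661/124409 ≈ 0.58405)
√(h(341) + S) = √(543 + 72661/124409) = √(67626748/124409) = 2*√2103344022983/124409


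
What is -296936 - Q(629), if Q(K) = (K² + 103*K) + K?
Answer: -757993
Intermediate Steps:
Q(K) = K² + 104*K
-296936 - Q(629) = -296936 - 629*(104 + 629) = -296936 - 629*733 = -296936 - 1*461057 = -296936 - 461057 = -757993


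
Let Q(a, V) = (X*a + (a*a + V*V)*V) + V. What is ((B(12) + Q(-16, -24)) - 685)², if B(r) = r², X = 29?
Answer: 440874009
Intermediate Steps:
Q(a, V) = V + 29*a + V*(V² + a²) (Q(a, V) = (29*a + (a*a + V*V)*V) + V = (29*a + (a² + V²)*V) + V = (29*a + (V² + a²)*V) + V = (29*a + V*(V² + a²)) + V = V + 29*a + V*(V² + a²))
((B(12) + Q(-16, -24)) - 685)² = ((12² + (-24 + (-24)³ + 29*(-16) - 24*(-16)²)) - 685)² = ((144 + (-24 - 13824 - 464 - 24*256)) - 685)² = ((144 + (-24 - 13824 - 464 - 6144)) - 685)² = ((144 - 20456) - 685)² = (-20312 - 685)² = (-20997)² = 440874009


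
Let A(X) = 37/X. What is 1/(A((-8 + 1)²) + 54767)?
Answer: 49/2683620 ≈ 1.8259e-5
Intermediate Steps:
1/(A((-8 + 1)²) + 54767) = 1/(37/((-8 + 1)²) + 54767) = 1/(37/((-7)²) + 54767) = 1/(37/49 + 54767) = 1/(2683620/49) = 49/2683620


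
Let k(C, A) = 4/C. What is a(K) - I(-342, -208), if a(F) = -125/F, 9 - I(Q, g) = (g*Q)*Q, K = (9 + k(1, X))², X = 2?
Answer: -4111520174/169 ≈ -2.4329e+7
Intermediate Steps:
K = 169 (K = (9 + 4/1)² = (9 + 4*1)² = (9 + 4)² = 13² = 169)
I(Q, g) = 9 - g*Q² (I(Q, g) = 9 - g*Q*Q = 9 - Q*g*Q = 9 - g*Q²)
a(K) - I(-342, -208) = -125/169 - (9 - 1*(-208)*(-342)²) = -125*1/169 - (9 - 1*(-208)*116964) = -125/169 - (9 + 24328512) = -125/169 - 1*24328521 = -125/169 - 24328521 = -4111520174/169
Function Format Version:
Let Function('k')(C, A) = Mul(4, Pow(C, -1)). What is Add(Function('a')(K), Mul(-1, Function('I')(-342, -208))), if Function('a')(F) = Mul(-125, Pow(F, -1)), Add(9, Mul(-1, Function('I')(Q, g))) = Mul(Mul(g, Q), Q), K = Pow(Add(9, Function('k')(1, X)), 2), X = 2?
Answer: Rational(-4111520174, 169) ≈ -2.4329e+7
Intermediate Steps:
K = 169 (K = Pow(Add(9, Mul(4, Pow(1, -1))), 2) = Pow(Add(9, Mul(4, 1)), 2) = Pow(Add(9, 4), 2) = Pow(13, 2) = 169)
Function('I')(Q, g) = Add(9, Mul(-1, g, Pow(Q, 2))) (Function('I')(Q, g) = Add(9, Mul(-1, Mul(Mul(g, Q), Q))) = Add(9, Mul(-1, Mul(Mul(Q, g), Q))) = Add(9, Mul(-1, Mul(g, Pow(Q, 2)))) = Add(9, Mul(-1, g, Pow(Q, 2))))
Add(Function('a')(K), Mul(-1, Function('I')(-342, -208))) = Add(Mul(-125, Pow(169, -1)), Mul(-1, Add(9, Mul(-1, -208, Pow(-342, 2))))) = Add(Mul(-125, Rational(1, 169)), Mul(-1, Add(9, Mul(-1, -208, 116964)))) = Add(Rational(-125, 169), Mul(-1, Add(9, 24328512))) = Add(Rational(-125, 169), Mul(-1, 24328521)) = Add(Rational(-125, 169), -24328521) = Rational(-4111520174, 169)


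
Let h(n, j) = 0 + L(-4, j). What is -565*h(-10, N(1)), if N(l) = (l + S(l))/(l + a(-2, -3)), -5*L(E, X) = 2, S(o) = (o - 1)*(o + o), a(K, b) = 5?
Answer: 226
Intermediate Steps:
S(o) = 2*o*(-1 + o) (S(o) = (-1 + o)*(2*o) = 2*o*(-1 + o))
L(E, X) = -⅖ (L(E, X) = -⅕*2 = -⅖)
N(l) = (l + 2*l*(-1 + l))/(5 + l) (N(l) = (l + 2*l*(-1 + l))/(l + 5) = (l + 2*l*(-1 + l))/(5 + l))
h(n, j) = -⅖ (h(n, j) = 0 - ⅖ = -⅖)
-565*h(-10, N(1)) = -565*(-⅖) = 226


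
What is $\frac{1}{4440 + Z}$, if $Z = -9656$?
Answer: $- \frac{1}{5216} \approx -0.00019172$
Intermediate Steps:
$\frac{1}{4440 + Z} = \frac{1}{4440 - 9656} = \frac{1}{-5216} = - \frac{1}{5216}$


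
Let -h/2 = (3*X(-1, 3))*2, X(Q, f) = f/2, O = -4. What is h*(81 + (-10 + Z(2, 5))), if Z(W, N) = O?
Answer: -1206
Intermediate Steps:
Z(W, N) = -4
X(Q, f) = f/2 (X(Q, f) = f*(1/2) = f/2)
h = -18 (h = -2*3*((1/2)*3)*2 = -2*3*(3/2)*2 = -9*2 = -2*9 = -18)
h*(81 + (-10 + Z(2, 5))) = -18*(81 + (-10 - 4)) = -18*(81 - 14) = -18*67 = -1206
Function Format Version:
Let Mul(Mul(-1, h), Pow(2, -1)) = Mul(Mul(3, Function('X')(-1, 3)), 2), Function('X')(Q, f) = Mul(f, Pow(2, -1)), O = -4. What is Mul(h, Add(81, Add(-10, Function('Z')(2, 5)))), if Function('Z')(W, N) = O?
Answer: -1206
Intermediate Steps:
Function('Z')(W, N) = -4
Function('X')(Q, f) = Mul(Rational(1, 2), f) (Function('X')(Q, f) = Mul(f, Rational(1, 2)) = Mul(Rational(1, 2), f))
h = -18 (h = Mul(-2, Mul(Mul(3, Mul(Rational(1, 2), 3)), 2)) = Mul(-2, Mul(Mul(3, Rational(3, 2)), 2)) = Mul(-2, Mul(Rational(9, 2), 2)) = Mul(-2, 9) = -18)
Mul(h, Add(81, Add(-10, Function('Z')(2, 5)))) = Mul(-18, Add(81, Add(-10, -4))) = Mul(-18, Add(81, -14)) = Mul(-18, 67) = -1206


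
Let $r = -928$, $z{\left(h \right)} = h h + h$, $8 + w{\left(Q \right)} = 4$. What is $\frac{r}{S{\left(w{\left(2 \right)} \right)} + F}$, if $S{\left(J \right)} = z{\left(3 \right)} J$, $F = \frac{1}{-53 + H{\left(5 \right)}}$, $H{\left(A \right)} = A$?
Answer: $\frac{44544}{2305} \approx 19.325$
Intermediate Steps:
$w{\left(Q \right)} = -4$ ($w{\left(Q \right)} = -8 + 4 = -4$)
$z{\left(h \right)} = h + h^{2}$ ($z{\left(h \right)} = h^{2} + h = h + h^{2}$)
$F = - \frac{1}{48}$ ($F = \frac{1}{-53 + 5} = \frac{1}{-48} = - \frac{1}{48} \approx -0.020833$)
$S{\left(J \right)} = 12 J$ ($S{\left(J \right)} = 3 \left(1 + 3\right) J = 3 \cdot 4 J = 12 J$)
$\frac{r}{S{\left(w{\left(2 \right)} \right)} + F} = \frac{1}{12 \left(-4\right) - \frac{1}{48}} \left(-928\right) = \frac{1}{-48 - \frac{1}{48}} \left(-928\right) = \frac{1}{- \frac{2305}{48}} \left(-928\right) = \left(- \frac{48}{2305}\right) \left(-928\right) = \frac{44544}{2305}$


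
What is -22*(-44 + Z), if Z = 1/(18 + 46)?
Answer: 30965/32 ≈ 967.66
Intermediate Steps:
Z = 1/64 ≈ 0.015625
-22*(-44 + Z) = -22*(-44 + 1/64) = -22*(-2815/64) = 30965/32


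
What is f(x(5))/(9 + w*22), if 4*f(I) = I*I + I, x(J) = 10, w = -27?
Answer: -11/234 ≈ -0.047009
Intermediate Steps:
f(I) = I/4 + I²/4 (f(I) = (I*I + I)/4 = (I² + I)/4 = (I + I²)/4 = I/4 + I²/4)
f(x(5))/(9 + w*22) = ((¼)*10*(1 + 10))/(9 - 27*22) = ((¼)*10*11)/(9 - 594) = (55/2)/(-585) = (55/2)*(-1/585) = -11/234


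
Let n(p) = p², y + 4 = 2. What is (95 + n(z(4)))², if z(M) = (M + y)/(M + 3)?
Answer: 21706281/2401 ≈ 9040.5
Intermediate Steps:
y = -2 (y = -4 + 2 = -2)
z(M) = (-2 + M)/(3 + M) (z(M) = (M - 2)/(M + 3) = (-2 + M)/(3 + M))
(95 + n(z(4)))² = (95 + ((-2 + 4)/(3 + 4))²)² = (95 + (2/7)²)² = (95 + 4/49)² = (4659/49)² = 21706281/2401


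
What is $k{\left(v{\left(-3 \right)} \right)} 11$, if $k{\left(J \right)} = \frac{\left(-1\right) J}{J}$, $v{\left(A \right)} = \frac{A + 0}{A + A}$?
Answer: $-11$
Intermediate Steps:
$v{\left(A \right)} = \frac{1}{2}$ ($v{\left(A \right)} = \frac{A}{2 A} = A \frac{1}{2 A} = \frac{1}{2}$)
$k{\left(J \right)} = -1$
$k{\left(v{\left(-3 \right)} \right)} 11 = \left(-1\right) 11 = -11$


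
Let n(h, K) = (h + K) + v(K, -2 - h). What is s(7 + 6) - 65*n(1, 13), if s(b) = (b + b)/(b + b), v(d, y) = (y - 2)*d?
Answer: 3316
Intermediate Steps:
v(d, y) = d*(-2 + y) (v(d, y) = (-2 + y)*d = d*(-2 + y))
n(h, K) = K + h + K*(-4 - h) (n(h, K) = (h + K) + K*(-2 + (-2 - h)) = (K + h) + K*(-4 - h) = K + h + K*(-4 - h))
s(b) = 1 (s(b) = (2*b)/((2*b)) = (2*b)*(1/(2*b)) = 1)
s(7 + 6) - 65*n(1, 13) = 1 - 65*(13 + 1 - 1*13*(4 + 1)) = 1 - 65*(13 + 1 - 1*13*5) = 1 - 65*(13 + 1 - 65) = 1 - 65*(-51) = 1 + 3315 = 3316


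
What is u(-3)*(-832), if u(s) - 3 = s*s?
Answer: -9984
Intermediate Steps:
u(s) = 3 + s**2 (u(s) = 3 + s*s = 3 + s**2)
u(-3)*(-832) = (3 + (-3)**2)*(-832) = (3 + 9)*(-832) = 12*(-832) = -9984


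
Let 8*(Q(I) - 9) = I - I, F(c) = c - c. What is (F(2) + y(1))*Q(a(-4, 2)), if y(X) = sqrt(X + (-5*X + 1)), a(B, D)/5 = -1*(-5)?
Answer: 9*I*sqrt(3) ≈ 15.588*I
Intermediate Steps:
a(B, D) = 25 (a(B, D) = 5*(-1*(-5)) = 5*5 = 25)
F(c) = 0
Q(I) = 9 (Q(I) = 9 + (I - I)/8 = 9 + (1/8)*0 = 9 + 0 = 9)
y(X) = sqrt(1 - 4*X) (y(X) = sqrt(X + (1 - 5*X)) = sqrt(1 - 4*X))
(F(2) + y(1))*Q(a(-4, 2)) = (0 + sqrt(1 - 4*1))*9 = (0 + sqrt(1 - 4))*9 = (0 + sqrt(-3))*9 = (0 + I*sqrt(3))*9 = (I*sqrt(3))*9 = 9*I*sqrt(3)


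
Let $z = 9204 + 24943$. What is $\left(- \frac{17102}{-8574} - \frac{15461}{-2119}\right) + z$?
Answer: $\frac{310280973367}{9084153} \approx 34156.0$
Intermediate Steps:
$z = 34147$
$\left(- \frac{17102}{-8574} - \frac{15461}{-2119}\right) + z = \left(- \frac{17102}{-8574} - \frac{15461}{-2119}\right) + 34147 = \left(\left(-17102\right) \left(- \frac{1}{8574}\right) - - \frac{15461}{2119}\right) + 34147 = \left(\frac{8551}{4287} + \frac{15461}{2119}\right) + 34147 = \frac{84400876}{9084153} + 34147 = \frac{310280973367}{9084153}$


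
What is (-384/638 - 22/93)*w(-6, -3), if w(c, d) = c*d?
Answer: -149244/9889 ≈ -15.092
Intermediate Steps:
(-384/638 - 22/93)*w(-6, -3) = (-384/638 - 22/93)*(-6*(-3)) = (-384*1/638 - 22*1/93)*18 = (-192/319 - 22/93)*18 = -24874/29667*18 = -149244/9889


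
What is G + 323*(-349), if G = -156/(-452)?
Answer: -12738112/113 ≈ -1.1273e+5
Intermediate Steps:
G = 39/113 (G = -156*(-1/452) = 39/113 ≈ 0.34513)
G + 323*(-349) = 39/113 + 323*(-349) = 39/113 - 112727 = -12738112/113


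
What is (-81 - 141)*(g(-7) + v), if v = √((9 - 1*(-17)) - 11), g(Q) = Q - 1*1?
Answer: 1776 - 222*√15 ≈ 916.20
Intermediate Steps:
g(Q) = -1 + Q (g(Q) = Q - 1 = -1 + Q)
v = √15 (v = √((9 + 17) - 11) = √(26 - 11) = √15 ≈ 3.8730)
(-81 - 141)*(g(-7) + v) = (-81 - 141)*((-1 - 7) + √15) = -222*(-8 + √15) = 1776 - 222*√15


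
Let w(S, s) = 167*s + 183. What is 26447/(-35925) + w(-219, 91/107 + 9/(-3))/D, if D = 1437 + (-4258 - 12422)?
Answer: -4717627958/6510412325 ≈ -0.72463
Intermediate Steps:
w(S, s) = 183 + 167*s
D = -15243 (D = 1437 - 16680 = -15243)
26447/(-35925) + w(-219, 91/107 + 9/(-3))/D = 26447/(-35925) + (183 + 167*(91/107 + 9/(-3)))/(-15243) = 26447*(-1/35925) + (183 + 167*(91*(1/107) + 9*(-⅓)))*(-1/15243) = -26447/35925 + (183 + 167*(91/107 - 3))*(-1/15243) = -26447/35925 + (183 + 167*(-230/107))*(-1/15243) = -26447/35925 + (183 - 38410/107)*(-1/15243) = -26447/35925 - 18829/107*(-1/15243) = -26447/35925 + 18829/1631001 = -4717627958/6510412325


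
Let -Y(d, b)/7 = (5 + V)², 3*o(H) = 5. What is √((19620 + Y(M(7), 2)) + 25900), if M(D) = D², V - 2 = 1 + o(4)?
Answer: √403793/3 ≈ 211.82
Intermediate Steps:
o(H) = 5/3 (o(H) = (⅓)*5 = 5/3)
V = 14/3 (V = 2 + (1 + 5/3) = 2 + 8/3 = 14/3 ≈ 4.6667)
Y(d, b) = -5887/9 (Y(d, b) = -7*(5 + 14/3)² = -7*(29/3)² = -7*841/9 = -5887/9)
√((19620 + Y(M(7), 2)) + 25900) = √((19620 - 5887/9) + 25900) = √(170693/9 + 25900) = √(403793/9) = √403793/3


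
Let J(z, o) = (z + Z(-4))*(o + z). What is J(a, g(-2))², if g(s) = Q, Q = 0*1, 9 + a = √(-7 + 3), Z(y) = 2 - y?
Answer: -47 - 1104*I ≈ -47.0 - 1104.0*I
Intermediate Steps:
a = -9 + 2*I (a = -9 + √(-7 + 3) = -9 + √(-4) = -9 + 2*I ≈ -9.0 + 2.0*I)
Q = 0
g(s) = 0
J(z, o) = (6 + z)*(o + z) (J(z, o) = (z + (2 - 1*(-4)))*(o + z) = (z + (2 + 4))*(o + z) = (z + 6)*(o + z) = (6 + z)*(o + z))
J(a, g(-2))² = ((-9 + 2*I)² + 6*0 + 6*(-9 + 2*I) + 0*(-9 + 2*I))² = ((-9 + 2*I)² + 0 + (-54 + 12*I) + 0)² = (-54 + (-9 + 2*I)² + 12*I)²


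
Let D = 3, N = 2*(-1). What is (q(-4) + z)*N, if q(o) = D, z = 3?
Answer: -12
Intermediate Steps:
N = -2
q(o) = 3
(q(-4) + z)*N = (3 + 3)*(-2) = 6*(-2) = -12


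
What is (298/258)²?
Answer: 22201/16641 ≈ 1.3341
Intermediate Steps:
(298/258)² = (298*(1/258))² = (149/129)² = 22201/16641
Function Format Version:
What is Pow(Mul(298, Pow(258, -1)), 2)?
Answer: Rational(22201, 16641) ≈ 1.3341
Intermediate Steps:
Pow(Mul(298, Pow(258, -1)), 2) = Pow(Mul(298, Rational(1, 258)), 2) = Pow(Rational(149, 129), 2) = Rational(22201, 16641)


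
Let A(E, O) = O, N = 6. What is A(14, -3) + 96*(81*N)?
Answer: 46653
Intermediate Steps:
A(14, -3) + 96*(81*N) = -3 + 96*(81*6) = -3 + 96*486 = -3 + 46656 = 46653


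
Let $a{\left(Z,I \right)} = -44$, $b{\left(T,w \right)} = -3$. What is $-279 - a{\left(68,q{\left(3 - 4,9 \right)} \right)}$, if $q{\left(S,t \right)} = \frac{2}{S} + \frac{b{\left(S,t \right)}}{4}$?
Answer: $-235$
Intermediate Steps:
$q{\left(S,t \right)} = - \frac{3}{4} + \frac{2}{S}$ ($q{\left(S,t \right)} = \frac{2}{S} - \frac{3}{4} = - \frac{3}{4} + \frac{2}{S}$)
$-279 - a{\left(68,q{\left(3 - 4,9 \right)} \right)} = -279 - -44 = -279 + 44 = -235$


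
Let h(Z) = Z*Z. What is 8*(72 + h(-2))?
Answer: 608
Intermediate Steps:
h(Z) = Z²
8*(72 + h(-2)) = 8*(72 + (-2)²) = 8*(72 + 4) = 8*76 = 608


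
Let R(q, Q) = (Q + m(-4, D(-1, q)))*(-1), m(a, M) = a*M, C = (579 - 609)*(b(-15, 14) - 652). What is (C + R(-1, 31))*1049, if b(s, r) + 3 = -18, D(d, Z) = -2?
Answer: 21138399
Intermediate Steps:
b(s, r) = -21 (b(s, r) = -3 - 18 = -21)
C = 20190 (C = (579 - 609)*(-21 - 652) = -30*(-673) = 20190)
m(a, M) = M*a
R(q, Q) = -8 - Q (R(q, Q) = (Q - 2*(-4))*(-1) = (Q + 8)*(-1) = (8 + Q)*(-1) = -8 - Q)
(C + R(-1, 31))*1049 = (20190 + (-8 - 1*31))*1049 = (20190 + (-8 - 31))*1049 = (20190 - 39)*1049 = 20151*1049 = 21138399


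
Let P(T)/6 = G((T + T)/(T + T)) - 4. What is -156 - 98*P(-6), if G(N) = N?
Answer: 1608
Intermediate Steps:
P(T) = -18 (P(T) = 6*((T + T)/(T + T) - 4) = 6*((2*T)/((2*T)) - 4) = 6*((2*T)*(1/(2*T)) - 4) = 6*(1 - 4) = 6*(-3) = -18)
-156 - 98*P(-6) = -156 - 98*(-18) = -156 + 1764 = 1608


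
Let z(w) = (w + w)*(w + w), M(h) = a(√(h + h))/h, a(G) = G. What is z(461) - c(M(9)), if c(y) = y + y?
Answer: 850084 - 2*√2/3 ≈ 8.5008e+5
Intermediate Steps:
M(h) = √2/√h (M(h) = √(h + h)/h = √(2*h)/h = (√2*√h)/h = √2/√h)
z(w) = 4*w² (z(w) = (2*w)*(2*w) = 4*w²)
c(y) = 2*y
z(461) - c(M(9)) = 4*461² - 2*√2/√9 = 4*212521 - 2*√2*(⅓) = 850084 - 2*√2/3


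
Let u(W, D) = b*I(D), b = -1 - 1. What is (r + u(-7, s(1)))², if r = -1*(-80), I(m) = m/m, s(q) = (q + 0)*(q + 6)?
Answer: 6084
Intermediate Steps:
s(q) = q*(6 + q)
I(m) = 1
b = -2
u(W, D) = -2 (u(W, D) = -2*1 = -2)
r = 80
(r + u(-7, s(1)))² = (80 - 2)² = 78² = 6084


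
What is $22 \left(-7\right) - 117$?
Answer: $-271$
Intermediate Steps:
$22 \left(-7\right) - 117 = -154 - 117 = -271$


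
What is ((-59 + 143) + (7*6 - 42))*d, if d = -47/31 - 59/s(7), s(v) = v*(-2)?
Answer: 7026/31 ≈ 226.65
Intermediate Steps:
s(v) = -2*v
d = 1171/434 (d = -47/31 - 59/((-2*7)) = -47*1/31 - 59/(-14) = -47/31 - 59*(-1/14) = -47/31 + 59/14 = 1171/434 ≈ 2.6982)
((-59 + 143) + (7*6 - 42))*d = ((-59 + 143) + (7*6 - 42))*(1171/434) = (84 + (42 - 42))*(1171/434) = (84 + 0)*(1171/434) = 84*(1171/434) = 7026/31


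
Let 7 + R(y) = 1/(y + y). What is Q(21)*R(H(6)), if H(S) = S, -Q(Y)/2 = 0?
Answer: 0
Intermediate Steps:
Q(Y) = 0 (Q(Y) = -2*0 = 0)
R(y) = -7 + 1/(2*y) (R(y) = -7 + 1/(y + y) = -7 + 1/(2*y))
Q(21)*R(H(6)) = 0*(-7 + (½)/6) = 0*(-7 + (½)*(⅙)) = 0*(-7 + 1/12) = 0*(-83/12) = 0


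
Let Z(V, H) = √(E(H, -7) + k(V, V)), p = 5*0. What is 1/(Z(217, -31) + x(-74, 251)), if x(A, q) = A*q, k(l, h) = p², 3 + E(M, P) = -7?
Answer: -9287/172496743 - I*√10/344993486 ≈ -5.3839e-5 - 9.1662e-9*I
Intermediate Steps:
p = 0
E(M, P) = -10 (E(M, P) = -3 - 7 = -10)
k(l, h) = 0 (k(l, h) = 0² = 0)
Z(V, H) = I*√10 (Z(V, H) = √(-10 + 0) = √(-10) = I*√10)
1/(Z(217, -31) + x(-74, 251)) = 1/(I*√10 - 74*251) = 1/(I*√10 - 18574) = 1/(-18574 + I*√10)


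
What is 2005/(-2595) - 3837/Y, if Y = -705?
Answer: 569566/121965 ≈ 4.6699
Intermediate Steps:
2005/(-2595) - 3837/Y = 2005/(-2595) - 3837/(-705) = 2005*(-1/2595) - 3837*(-1/705) = -401/519 + 1279/235 = 569566/121965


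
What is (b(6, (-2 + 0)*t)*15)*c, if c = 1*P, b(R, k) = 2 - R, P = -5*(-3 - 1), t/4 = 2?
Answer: -1200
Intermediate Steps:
t = 8 (t = 4*2 = 8)
P = 20 (P = -5*(-4) = 20)
c = 20 (c = 1*20 = 20)
(b(6, (-2 + 0)*t)*15)*c = ((2 - 1*6)*15)*20 = ((2 - 6)*15)*20 = -4*15*20 = -60*20 = -1200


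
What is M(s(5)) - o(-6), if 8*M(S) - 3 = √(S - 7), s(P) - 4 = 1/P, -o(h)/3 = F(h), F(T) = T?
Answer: -141/8 + I*√70/40 ≈ -17.625 + 0.20917*I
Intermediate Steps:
o(h) = -3*h
s(P) = 4 + 1/P
M(S) = 3/8 + √(-7 + S)/8 (M(S) = 3/8 + √(S - 7)/8 = 3/8 + √(-7 + S)/8)
M(s(5)) - o(-6) = (3/8 + √(-7 + (4 + 1/5))/8) - (-3)*(-6) = (3/8 + √(-7 + (4 + ⅕))/8) - 1*18 = (3/8 + √(-7 + 21/5)/8) - 18 = (3/8 + √(-14/5)/8) - 18 = (3/8 + (I*√70/5)/8) - 18 = (3/8 + I*√70/40) - 18 = -141/8 + I*√70/40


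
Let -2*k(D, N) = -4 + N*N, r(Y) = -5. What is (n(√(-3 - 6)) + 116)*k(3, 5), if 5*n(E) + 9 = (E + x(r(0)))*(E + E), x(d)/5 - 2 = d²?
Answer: -11613/10 - 1701*I ≈ -1161.3 - 1701.0*I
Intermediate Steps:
k(D, N) = 2 - N²/2 (k(D, N) = -(-4 + N*N)/2 = -(-4 + N²)/2 = 2 - N²/2)
x(d) = 10 + 5*d²
n(E) = -9/5 + 2*E*(135 + E)/5 (n(E) = -9/5 + ((E + (10 + 5*(-5)²))*(E + E))/5 = -9/5 + ((E + (10 + 5*25))*(2*E))/5 = -9/5 + ((E + (10 + 125))*(2*E))/5 = -9/5 + ((E + 135)*(2*E))/5 = -9/5 + ((135 + E)*(2*E))/5 = -9/5 + (2*E*(135 + E))/5 = -9/5 + 2*E*(135 + E)/5)
(n(√(-3 - 6)) + 116)*k(3, 5) = ((-9/5 + 54*√(-3 - 6) + 2*(√(-3 - 6))²/5) + 116)*(2 - ½*5²) = ((-9/5 + 54*√(-9) + 2*(√(-9))²/5) + 116)*(2 - ½*25) = ((-9/5 + 54*(3*I) + 2*(3*I)²/5) + 116)*(2 - 25/2) = ((-9/5 + 162*I + (⅖)*(-9)) + 116)*(-21/2) = ((-9/5 + 162*I - 18/5) + 116)*(-21/2) = ((-27/5 + 162*I) + 116)*(-21/2) = (553/5 + 162*I)*(-21/2) = -11613/10 - 1701*I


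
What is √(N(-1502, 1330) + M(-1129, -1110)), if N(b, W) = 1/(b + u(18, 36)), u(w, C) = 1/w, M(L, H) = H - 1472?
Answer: 2*I*√471790407395/27035 ≈ 50.813*I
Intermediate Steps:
M(L, H) = -1472 + H
N(b, W) = 1/(1/18 + b) (N(b, W) = 1/(b + 1/18) = 1/(1/18 + b))
√(N(-1502, 1330) + M(-1129, -1110)) = √(18/(1 + 18*(-1502)) + (-1472 - 1110)) = √(18/(1 - 27036) - 2582) = √(18/(-27035) - 2582) = √(18*(-1/27035) - 2582) = √(-18/27035 - 2582) = √(-69804388/27035) = 2*I*√471790407395/27035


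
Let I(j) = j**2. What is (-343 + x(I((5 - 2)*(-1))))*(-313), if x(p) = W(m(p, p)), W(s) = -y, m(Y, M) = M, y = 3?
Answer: 108298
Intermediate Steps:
W(s) = -3 (W(s) = -1*3 = -3)
x(p) = -3
(-343 + x(I((5 - 2)*(-1))))*(-313) = (-343 - 3)*(-313) = -346*(-313) = 108298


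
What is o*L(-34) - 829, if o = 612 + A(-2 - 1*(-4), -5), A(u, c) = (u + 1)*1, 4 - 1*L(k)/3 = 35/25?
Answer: 3968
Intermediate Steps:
L(k) = 39/5 (L(k) = 12 - 105/25 = 12 - 3*7/5 = 12 - 21/5 = 39/5)
A(u, c) = 1 + u (A(u, c) = (1 + u)*1 = 1 + u)
o = 615 (o = 612 + (1 + (-2 - 1*(-4))) = 612 + (1 + (-2 + 4)) = 612 + (1 + 2) = 612 + 3 = 615)
o*L(-34) - 829 = 615*(39/5) - 829 = 4797 - 829 = 3968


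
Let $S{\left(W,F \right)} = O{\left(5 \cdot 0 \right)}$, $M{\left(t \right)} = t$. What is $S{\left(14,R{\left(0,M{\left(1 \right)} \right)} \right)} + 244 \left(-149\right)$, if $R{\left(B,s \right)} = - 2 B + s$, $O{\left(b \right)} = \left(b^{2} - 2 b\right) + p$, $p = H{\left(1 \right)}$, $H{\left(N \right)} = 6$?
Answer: $-36350$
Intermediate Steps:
$p = 6$
$O{\left(b \right)} = 6 + b^{2} - 2 b$ ($O{\left(b \right)} = \left(b^{2} - 2 b\right) + 6 = 6 + b^{2} - 2 b$)
$R{\left(B,s \right)} = s - 2 B$
$S{\left(W,F \right)} = 6$ ($S{\left(W,F \right)} = 6 + \left(5 \cdot 0\right)^{2} - 2 \cdot 5 \cdot 0 = 6 + 0^{2} - 0 = 6 + 0 + 0 = 6$)
$S{\left(14,R{\left(0,M{\left(1 \right)} \right)} \right)} + 244 \left(-149\right) = 6 + 244 \left(-149\right) = 6 - 36356 = -36350$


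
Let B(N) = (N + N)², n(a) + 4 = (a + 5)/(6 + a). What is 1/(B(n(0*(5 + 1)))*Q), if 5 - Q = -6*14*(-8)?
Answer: -9/240787 ≈ -3.7377e-5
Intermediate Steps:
n(a) = -4 + (5 + a)/(6 + a) (n(a) = -4 + (a + 5)/(6 + a) = -4 + (5 + a)/(6 + a))
B(N) = 4*N² (B(N) = (2*N)² = 4*N²)
Q = -667 (Q = 5 - (-6*14)*(-8) = 5 - (-84)*(-8) = 5 - 1*672 = 5 - 672 = -667)
1/(B(n(0*(5 + 1)))*Q) = 1/((4*((-19 - 0*(5 + 1))/(6 + 0*(5 + 1)))²)*(-667)) = 1/((4*((-19 - 0*6)/(6 + 0*6))²)*(-667)) = 1/((4*((-19 - 3*0)/(6 + 0))²)*(-667)) = 1/((4*((-19 + 0)/6)²)*(-667)) = 1/((4*((⅙)*(-19))²)*(-667)) = 1/((4*(-19/6)²)*(-667)) = 1/((4*(361/36))*(-667)) = 1/((361/9)*(-667)) = 1/(-240787/9) = -9/240787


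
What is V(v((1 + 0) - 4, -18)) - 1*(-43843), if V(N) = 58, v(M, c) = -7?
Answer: 43901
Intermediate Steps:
V(v((1 + 0) - 4, -18)) - 1*(-43843) = 58 - 1*(-43843) = 58 + 43843 = 43901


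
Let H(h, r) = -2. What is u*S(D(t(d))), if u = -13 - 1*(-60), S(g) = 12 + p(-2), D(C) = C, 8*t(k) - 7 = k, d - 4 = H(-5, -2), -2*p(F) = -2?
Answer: 611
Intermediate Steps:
p(F) = 1 (p(F) = -1/2*(-2) = 1)
d = 2 (d = 4 - 2 = 2)
t(k) = 7/8 + k/8
S(g) = 13 (S(g) = 12 + 1 = 13)
u = 47 (u = -13 + 60 = 47)
u*S(D(t(d))) = 47*13 = 611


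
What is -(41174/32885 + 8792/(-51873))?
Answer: -1846693982/1705843605 ≈ -1.0826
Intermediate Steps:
-(41174/32885 + 8792/(-51873)) = -(41174*(1/32885) + 8792*(-1/51873)) = -(41174/32885 - 8792/51873) = -1*1846693982/1705843605 = -1846693982/1705843605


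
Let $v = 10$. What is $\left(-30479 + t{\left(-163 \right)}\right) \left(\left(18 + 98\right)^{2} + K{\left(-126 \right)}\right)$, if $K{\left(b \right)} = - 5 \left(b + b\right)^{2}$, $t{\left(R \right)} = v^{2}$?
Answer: $9237160256$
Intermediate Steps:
$t{\left(R \right)} = 100$ ($t{\left(R \right)} = 10^{2} = 100$)
$K{\left(b \right)} = - 20 b^{2}$ ($K{\left(b \right)} = - 5 \left(2 b\right)^{2} = - 5 \cdot 4 b^{2} = - 20 b^{2}$)
$\left(-30479 + t{\left(-163 \right)}\right) \left(\left(18 + 98\right)^{2} + K{\left(-126 \right)}\right) = \left(-30479 + 100\right) \left(\left(18 + 98\right)^{2} - 20 \left(-126\right)^{2}\right) = - 30379 \left(116^{2} - 317520\right) = - 30379 \left(13456 - 317520\right) = \left(-30379\right) \left(-304064\right) = 9237160256$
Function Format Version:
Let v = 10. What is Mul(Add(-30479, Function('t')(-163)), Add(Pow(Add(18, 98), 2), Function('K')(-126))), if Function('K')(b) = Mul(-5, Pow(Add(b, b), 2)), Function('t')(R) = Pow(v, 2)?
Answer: 9237160256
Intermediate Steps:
Function('t')(R) = 100 (Function('t')(R) = Pow(10, 2) = 100)
Function('K')(b) = Mul(-20, Pow(b, 2)) (Function('K')(b) = Mul(-5, Pow(Mul(2, b), 2)) = Mul(-5, Mul(4, Pow(b, 2))) = Mul(-20, Pow(b, 2)))
Mul(Add(-30479, Function('t')(-163)), Add(Pow(Add(18, 98), 2), Function('K')(-126))) = Mul(Add(-30479, 100), Add(Pow(Add(18, 98), 2), Mul(-20, Pow(-126, 2)))) = Mul(-30379, Add(Pow(116, 2), Mul(-20, 15876))) = Mul(-30379, Add(13456, -317520)) = Mul(-30379, -304064) = 9237160256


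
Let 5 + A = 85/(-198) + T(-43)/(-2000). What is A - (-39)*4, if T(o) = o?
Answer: 29817257/198000 ≈ 150.59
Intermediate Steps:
A = -1070743/198000 (A = -5 + (85/(-198) - 43/(-2000)) = -5 + (85*(-1/198) - 43*(-1/2000)) = -5 + (-85/198 + 43/2000) = -5 - 80743/198000 = -1070743/198000 ≈ -5.4078)
A - (-39)*4 = -1070743/198000 - (-39)*4 = -1070743/198000 - 1*(-156) = -1070743/198000 + 156 = 29817257/198000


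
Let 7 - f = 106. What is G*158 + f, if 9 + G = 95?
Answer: 13489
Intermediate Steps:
f = -99 (f = 7 - 1*106 = 7 - 106 = -99)
G = 86 (G = -9 + 95 = 86)
G*158 + f = 86*158 - 99 = 13588 - 99 = 13489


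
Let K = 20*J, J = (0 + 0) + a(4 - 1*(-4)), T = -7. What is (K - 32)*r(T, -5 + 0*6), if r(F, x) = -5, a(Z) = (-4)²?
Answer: -1440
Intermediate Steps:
a(Z) = 16
J = 16 (J = (0 + 0) + 16 = 0 + 16 = 16)
K = 320 (K = 20*16 = 320)
(K - 32)*r(T, -5 + 0*6) = (320 - 32)*(-5) = 288*(-5) = -1440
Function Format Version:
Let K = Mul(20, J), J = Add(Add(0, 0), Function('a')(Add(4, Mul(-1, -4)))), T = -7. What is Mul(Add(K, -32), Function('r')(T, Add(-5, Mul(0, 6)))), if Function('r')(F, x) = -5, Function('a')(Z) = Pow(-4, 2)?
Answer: -1440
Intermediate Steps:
Function('a')(Z) = 16
J = 16 (J = Add(Add(0, 0), 16) = Add(0, 16) = 16)
K = 320 (K = Mul(20, 16) = 320)
Mul(Add(K, -32), Function('r')(T, Add(-5, Mul(0, 6)))) = Mul(Add(320, -32), -5) = Mul(288, -5) = -1440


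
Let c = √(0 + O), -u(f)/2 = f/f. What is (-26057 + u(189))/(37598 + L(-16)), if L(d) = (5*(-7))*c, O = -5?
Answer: -979766282/1413615729 - 912065*I*√5/1413615729 ≈ -0.69309 - 0.0014427*I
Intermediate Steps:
u(f) = -2 (u(f) = -2*f/f = -2*1 = -2)
c = I*√5 (c = √(0 - 5) = √(-5) = I*√5 ≈ 2.2361*I)
L(d) = -35*I*√5 (L(d) = (5*(-7))*(I*√5) = -35*I*√5)
(-26057 + u(189))/(37598 + L(-16)) = (-26057 - 2)/(37598 - 35*I*√5) = -26059/(37598 - 35*I*√5)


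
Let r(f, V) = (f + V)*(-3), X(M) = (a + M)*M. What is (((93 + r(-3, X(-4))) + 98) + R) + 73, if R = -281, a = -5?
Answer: -116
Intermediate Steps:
X(M) = M*(-5 + M) (X(M) = (-5 + M)*M = M*(-5 + M))
r(f, V) = -3*V - 3*f (r(f, V) = (V + f)*(-3) = -3*V - 3*f)
(((93 + r(-3, X(-4))) + 98) + R) + 73 = (((93 + (-(-12)*(-5 - 4) - 3*(-3))) + 98) - 281) + 73 = (((93 + (-(-12)*(-9) + 9)) + 98) - 281) + 73 = (((93 + (-3*36 + 9)) + 98) - 281) + 73 = (((93 + (-108 + 9)) + 98) - 281) + 73 = (((93 - 99) + 98) - 281) + 73 = ((-6 + 98) - 281) + 73 = (92 - 281) + 73 = -189 + 73 = -116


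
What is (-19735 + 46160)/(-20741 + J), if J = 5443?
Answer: -26425/15298 ≈ -1.7274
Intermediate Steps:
(-19735 + 46160)/(-20741 + J) = (-19735 + 46160)/(-20741 + 5443) = 26425/(-15298) = 26425*(-1/15298) = -26425/15298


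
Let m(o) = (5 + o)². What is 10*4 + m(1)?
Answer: 76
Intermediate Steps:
10*4 + m(1) = 10*4 + (5 + 1)² = 40 + 6² = 40 + 36 = 76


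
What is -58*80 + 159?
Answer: -4481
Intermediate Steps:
-58*80 + 159 = -4640 + 159 = -4481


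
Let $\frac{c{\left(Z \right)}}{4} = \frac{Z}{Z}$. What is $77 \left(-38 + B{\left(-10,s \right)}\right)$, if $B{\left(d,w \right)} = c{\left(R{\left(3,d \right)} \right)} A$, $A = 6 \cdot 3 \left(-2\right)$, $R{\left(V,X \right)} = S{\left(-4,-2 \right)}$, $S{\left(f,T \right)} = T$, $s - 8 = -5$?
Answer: $-14014$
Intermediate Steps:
$s = 3$ ($s = 8 - 5 = 3$)
$R{\left(V,X \right)} = -2$
$A = -36$ ($A = 18 \left(-2\right) = -36$)
$c{\left(Z \right)} = 4$ ($c{\left(Z \right)} = 4 \frac{Z}{Z} = 4 \cdot 1 = 4$)
$B{\left(d,w \right)} = -144$ ($B{\left(d,w \right)} = 4 \left(-36\right) = -144$)
$77 \left(-38 + B{\left(-10,s \right)}\right) = 77 \left(-38 - 144\right) = 77 \left(-182\right) = -14014$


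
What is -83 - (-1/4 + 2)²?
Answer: -1377/16 ≈ -86.063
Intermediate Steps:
-83 - (-1/4 + 2)² = -83 - (-1*¼ + 2)² = -83 - (-¼ + 2)² = -83 - (7/4)² = -83 - 1*49/16 = -83 - 49/16 = -1377/16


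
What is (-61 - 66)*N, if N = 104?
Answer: -13208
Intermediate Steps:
(-61 - 66)*N = (-61 - 66)*104 = -127*104 = -13208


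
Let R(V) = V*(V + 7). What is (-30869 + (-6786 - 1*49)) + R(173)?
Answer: -6564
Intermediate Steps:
R(V) = V*(7 + V)
(-30869 + (-6786 - 1*49)) + R(173) = (-30869 + (-6786 - 1*49)) + 173*(7 + 173) = (-30869 + (-6786 - 49)) + 173*180 = (-30869 - 6835) + 31140 = -37704 + 31140 = -6564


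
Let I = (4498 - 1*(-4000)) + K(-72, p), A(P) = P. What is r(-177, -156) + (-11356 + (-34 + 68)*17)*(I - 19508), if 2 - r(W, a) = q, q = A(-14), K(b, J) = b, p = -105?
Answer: 119441812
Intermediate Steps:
q = -14
r(W, a) = 16 (r(W, a) = 2 - 1*(-14) = 2 + 14 = 16)
I = 8426 (I = (4498 - 1*(-4000)) - 72 = (4498 + 4000) - 72 = 8498 - 72 = 8426)
r(-177, -156) + (-11356 + (-34 + 68)*17)*(I - 19508) = 16 + (-11356 + (-34 + 68)*17)*(8426 - 19508) = 16 + (-11356 + 34*17)*(-11082) = 16 + (-11356 + 578)*(-11082) = 16 - 10778*(-11082) = 16 + 119441796 = 119441812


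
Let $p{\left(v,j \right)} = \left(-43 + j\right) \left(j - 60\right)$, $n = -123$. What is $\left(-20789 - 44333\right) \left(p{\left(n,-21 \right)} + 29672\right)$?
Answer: $-2269892432$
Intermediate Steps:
$p{\left(v,j \right)} = \left(-60 + j\right) \left(-43 + j\right)$ ($p{\left(v,j \right)} = \left(-43 + j\right) \left(-60 + j\right) = \left(-60 + j\right) \left(-43 + j\right)$)
$\left(-20789 - 44333\right) \left(p{\left(n,-21 \right)} + 29672\right) = \left(-20789 - 44333\right) \left(\left(2580 + \left(-21\right)^{2} - -2163\right) + 29672\right) = - 65122 \left(\left(2580 + 441 + 2163\right) + 29672\right) = - 65122 \left(5184 + 29672\right) = \left(-65122\right) 34856 = -2269892432$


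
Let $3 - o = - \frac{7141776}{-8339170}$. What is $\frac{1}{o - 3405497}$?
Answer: $- \frac{4169585}{14199500270878} \approx -2.9364 \cdot 10^{-7}$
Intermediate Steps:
$o = \frac{8937867}{4169585}$ ($o = 3 - - \frac{7141776}{-8339170} = 3 - \left(-7141776\right) \left(- \frac{1}{8339170}\right) = 3 - \frac{3570888}{4169585} = \frac{8937867}{4169585} \approx 2.1436$)
$\frac{1}{o - 3405497} = \frac{1}{\frac{8937867}{4169585} - 3405497} = \frac{1}{- \frac{14199500270878}{4169585}} = - \frac{4169585}{14199500270878}$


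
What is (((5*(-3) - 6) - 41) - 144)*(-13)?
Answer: 2678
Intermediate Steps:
(((5*(-3) - 6) - 41) - 144)*(-13) = (((-15 - 6) - 41) - 144)*(-13) = ((-21 - 41) - 144)*(-13) = (-62 - 144)*(-13) = -206*(-13) = 2678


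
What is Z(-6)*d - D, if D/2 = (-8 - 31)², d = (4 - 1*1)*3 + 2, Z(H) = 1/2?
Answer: -6073/2 ≈ -3036.5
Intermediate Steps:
Z(H) = ½
d = 11 (d = (4 - 1)*3 + 2 = 3*3 + 2 = 9 + 2 = 11)
D = 3042 (D = 2*(-8 - 31)² = 2*(-39)² = 2*1521 = 3042)
Z(-6)*d - D = (½)*11 - 1*3042 = 11/2 - 3042 = -6073/2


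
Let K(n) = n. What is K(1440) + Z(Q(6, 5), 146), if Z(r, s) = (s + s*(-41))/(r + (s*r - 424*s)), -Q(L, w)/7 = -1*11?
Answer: 14569648/10117 ≈ 1440.1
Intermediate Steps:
Q(L, w) = 77 (Q(L, w) = -(-7)*11 = -7*(-11) = 77)
Z(r, s) = -40*s/(r - 424*s + r*s) (Z(r, s) = (s - 41*s)/(r + (r*s - 424*s)) = (-40*s)/(r + (-424*s + r*s)) = (-40*s)/(r - 424*s + r*s) = -40*s/(r - 424*s + r*s))
K(1440) + Z(Q(6, 5), 146) = 1440 - 40*146/(77 - 424*146 + 77*146) = 1440 - 40*146/(77 - 61904 + 11242) = 1440 - 40*146/(-50585) = 1440 - 40*146*(-1/50585) = 1440 + 1168/10117 = 14569648/10117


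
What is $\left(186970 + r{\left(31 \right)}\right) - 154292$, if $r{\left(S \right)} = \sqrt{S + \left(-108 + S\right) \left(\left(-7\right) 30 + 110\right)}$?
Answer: $32678 + 3 \sqrt{859} \approx 32766.0$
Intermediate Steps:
$r{\left(S \right)} = \sqrt{10800 - 99 S}$ ($r{\left(S \right)} = \sqrt{S + \left(-108 + S\right) \left(-210 + 110\right)} = \sqrt{S + \left(-108 + S\right) \left(-100\right)} = \sqrt{S - \left(-10800 + 100 S\right)} = \sqrt{10800 - 99 S}$)
$\left(186970 + r{\left(31 \right)}\right) - 154292 = \left(186970 + 3 \sqrt{1200 - 341}\right) - 154292 = \left(186970 + 3 \sqrt{859}\right) - 154292 = 32678 + 3 \sqrt{859}$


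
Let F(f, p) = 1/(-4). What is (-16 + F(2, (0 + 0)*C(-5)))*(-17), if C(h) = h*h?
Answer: 1105/4 ≈ 276.25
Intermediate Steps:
C(h) = h²
F(f, p) = -¼ (F(f, p) = 1*(-¼) = -¼)
(-16 + F(2, (0 + 0)*C(-5)))*(-17) = (-16 - ¼)*(-17) = -65/4*(-17) = 1105/4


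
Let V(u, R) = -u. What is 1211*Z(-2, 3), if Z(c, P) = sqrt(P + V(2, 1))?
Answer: 1211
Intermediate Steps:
Z(c, P) = sqrt(-2 + P) (Z(c, P) = sqrt(P - 1*2) = sqrt(P - 2) = sqrt(-2 + P))
1211*Z(-2, 3) = 1211*sqrt(-2 + 3) = 1211*sqrt(1) = 1211*1 = 1211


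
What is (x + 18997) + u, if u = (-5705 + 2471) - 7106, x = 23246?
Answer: 31903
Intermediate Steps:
u = -10340 (u = -3234 - 7106 = -10340)
(x + 18997) + u = (23246 + 18997) - 10340 = 42243 - 10340 = 31903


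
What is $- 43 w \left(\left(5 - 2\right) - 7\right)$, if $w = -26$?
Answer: $-4472$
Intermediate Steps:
$- 43 w \left(\left(5 - 2\right) - 7\right) = \left(-43\right) \left(-26\right) \left(\left(5 - 2\right) - 7\right) = 1118 \left(3 - 7\right) = 1118 \left(-4\right) = -4472$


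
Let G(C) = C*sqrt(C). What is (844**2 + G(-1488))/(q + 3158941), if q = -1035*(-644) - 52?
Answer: 712336/3825429 - 1984*I*sqrt(93)/1275143 ≈ 0.18621 - 0.015005*I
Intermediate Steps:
G(C) = C**(3/2)
q = 666488 (q = 666540 - 52 = 666488)
(844**2 + G(-1488))/(q + 3158941) = (844**2 + (-1488)**(3/2))/(666488 + 3158941) = (712336 - 5952*I*sqrt(93))/3825429 = (712336 - 5952*I*sqrt(93))*(1/3825429) = 712336/3825429 - 1984*I*sqrt(93)/1275143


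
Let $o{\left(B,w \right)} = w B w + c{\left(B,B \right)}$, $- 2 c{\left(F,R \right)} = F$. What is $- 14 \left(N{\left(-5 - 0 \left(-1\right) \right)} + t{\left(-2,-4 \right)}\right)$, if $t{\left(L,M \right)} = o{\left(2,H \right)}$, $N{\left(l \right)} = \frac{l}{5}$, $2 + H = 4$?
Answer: $-84$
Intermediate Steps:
$H = 2$ ($H = -2 + 4 = 2$)
$c{\left(F,R \right)} = - \frac{F}{2}$
$o{\left(B,w \right)} = - \frac{B}{2} + B w^{2}$ ($o{\left(B,w \right)} = w B w - \frac{B}{2} = B w w - \frac{B}{2} = B w^{2} - \frac{B}{2} = - \frac{B}{2} + B w^{2}$)
$N{\left(l \right)} = \frac{l}{5}$ ($N{\left(l \right)} = l \frac{1}{5} = \frac{l}{5}$)
$t{\left(L,M \right)} = 7$ ($t{\left(L,M \right)} = 2 \left(- \frac{1}{2} + 2^{2}\right) = 2 \left(- \frac{1}{2} + 4\right) = 2 \cdot \frac{7}{2} = 7$)
$- 14 \left(N{\left(-5 - 0 \left(-1\right) \right)} + t{\left(-2,-4 \right)}\right) = - 14 \left(\frac{-5 - 0 \left(-1\right)}{5} + 7\right) = - 14 \left(\frac{-5 - 0}{5} + 7\right) = - 14 \left(\frac{-5 + 0}{5} + 7\right) = - 14 \left(\frac{1}{5} \left(-5\right) + 7\right) = - 14 \left(-1 + 7\right) = \left(-14\right) 6 = -84$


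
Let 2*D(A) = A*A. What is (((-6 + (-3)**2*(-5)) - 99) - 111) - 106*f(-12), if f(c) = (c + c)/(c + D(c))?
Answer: -1093/5 ≈ -218.60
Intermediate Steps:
D(A) = A**2/2 (D(A) = (A*A)/2 = A**2/2)
f(c) = 2*c/(c + c**2/2) (f(c) = (c + c)/(c + c**2/2) = (2*c)/(c + c**2/2) = 2*c/(c + c**2/2))
(((-6 + (-3)**2*(-5)) - 99) - 111) - 106*f(-12) = (((-6 + (-3)**2*(-5)) - 99) - 111) - 424/(2 - 12) = (((-6 + 9*(-5)) - 99) - 111) - 424/(-10) = (((-6 - 45) - 99) - 111) - 424*(-1)/10 = ((-51 - 99) - 111) - 106*(-2/5) = (-150 - 111) + 212/5 = -261 + 212/5 = -1093/5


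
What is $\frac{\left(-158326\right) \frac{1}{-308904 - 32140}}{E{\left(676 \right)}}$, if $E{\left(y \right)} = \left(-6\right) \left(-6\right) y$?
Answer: $\frac{79163}{4149823392} \approx 1.9076 \cdot 10^{-5}$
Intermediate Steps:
$E{\left(y \right)} = 36 y$
$\frac{\left(-158326\right) \frac{1}{-308904 - 32140}}{E{\left(676 \right)}} = \frac{\left(-158326\right) \frac{1}{-308904 - 32140}}{36 \cdot 676} = \frac{\left(-158326\right) \frac{1}{-341044}}{24336} = \left(-158326\right) \left(- \frac{1}{341044}\right) \frac{1}{24336} = \frac{79163}{170522} \cdot \frac{1}{24336} = \frac{79163}{4149823392}$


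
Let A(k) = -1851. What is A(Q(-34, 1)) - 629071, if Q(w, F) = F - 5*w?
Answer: -630922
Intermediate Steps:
A(Q(-34, 1)) - 629071 = -1851 - 629071 = -630922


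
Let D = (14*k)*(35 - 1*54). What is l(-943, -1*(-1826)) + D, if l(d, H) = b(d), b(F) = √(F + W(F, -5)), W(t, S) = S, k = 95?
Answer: -25270 + 2*I*√237 ≈ -25270.0 + 30.79*I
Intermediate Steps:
b(F) = √(-5 + F) (b(F) = √(F - 5) = √(-5 + F))
l(d, H) = √(-5 + d)
D = -25270 (D = (14*95)*(35 - 1*54) = 1330*(35 - 54) = 1330*(-19) = -25270)
l(-943, -1*(-1826)) + D = √(-5 - 943) - 25270 = √(-948) - 25270 = 2*I*√237 - 25270 = -25270 + 2*I*√237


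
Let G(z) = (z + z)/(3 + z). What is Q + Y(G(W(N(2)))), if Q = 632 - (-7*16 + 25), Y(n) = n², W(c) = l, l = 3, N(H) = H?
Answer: 720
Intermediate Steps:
W(c) = 3
G(z) = 2*z/(3 + z) (G(z) = (2*z)/(3 + z) = 2*z/(3 + z))
Q = 719 (Q = 632 - (-112 + 25) = 632 - 1*(-87) = 632 + 87 = 719)
Q + Y(G(W(N(2)))) = 719 + (2*3/(3 + 3))² = 719 + (2*3/6)² = 719 + (2*3*(⅙))² = 719 + 1² = 719 + 1 = 720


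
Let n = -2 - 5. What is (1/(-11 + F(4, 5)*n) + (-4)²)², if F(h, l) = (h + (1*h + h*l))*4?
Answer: 161772961/632025 ≈ 255.96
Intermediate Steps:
n = -7
F(h, l) = 8*h + 4*h*l (F(h, l) = (h + (h + h*l))*4 = (2*h + h*l)*4 = 8*h + 4*h*l)
(1/(-11 + F(4, 5)*n) + (-4)²)² = (1/(-11 + (4*4*(2 + 5))*(-7)) + (-4)²)² = (1/(-11 + (4*4*7)*(-7)) + 16)² = (1/(-11 + 112*(-7)) + 16)² = (1/(-11 - 784) + 16)² = (1/(-795) + 16)² = (-1/795 + 16)² = (12719/795)² = 161772961/632025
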